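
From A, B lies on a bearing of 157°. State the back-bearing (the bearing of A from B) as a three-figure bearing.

Back-bearing = 157° + 180° = 337°.

337°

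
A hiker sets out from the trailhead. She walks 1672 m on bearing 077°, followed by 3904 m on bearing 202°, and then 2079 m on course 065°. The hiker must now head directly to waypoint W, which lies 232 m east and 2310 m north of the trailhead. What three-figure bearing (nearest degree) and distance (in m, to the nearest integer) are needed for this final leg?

Leg 1 (077°, 1672 m): east 1672 sin 77° = 1629.15, north 1672 cos 77° = 376.12
Leg 2 (202°, 3904 m): east 3904 sin 202° = -1462.46, north 3904 cos 202° = -3619.73
Leg 3 (065°, 2079 m): east 2079 sin 65° = 1884.21, north 2079 cos 65° = 878.62
Current position: (2050.90, -2364.98). Target: (232, 2310). Remaining: Δeast = -1818.90, Δnorth = 4674.98.
Bearing = atan2(-1818.90, 4674.98) mod 360° = 338.74°; distance = √((-1818.90)² + (4674.98)²) = 5016.359 m.

339°, 5016 m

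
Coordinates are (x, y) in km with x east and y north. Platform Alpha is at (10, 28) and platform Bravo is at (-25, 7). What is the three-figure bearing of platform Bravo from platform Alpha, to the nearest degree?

Δeast = -25 − 10 = -35.00; Δnorth = 7 − 28 = -21.00.
Bearing = atan2(Δeast, Δnorth) mod 360° = 239.04° ≈ 239°.

239°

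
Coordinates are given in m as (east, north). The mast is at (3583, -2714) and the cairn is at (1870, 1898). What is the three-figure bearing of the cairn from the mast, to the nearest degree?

Δeast = 1870 − 3583 = -1713.00; Δnorth = 1898 − -2714 = 4612.00.
Bearing = atan2(Δeast, Δnorth) mod 360° = 339.62° ≈ 340°.

340°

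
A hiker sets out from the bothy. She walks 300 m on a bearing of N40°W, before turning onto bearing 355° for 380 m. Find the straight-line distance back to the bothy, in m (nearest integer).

649 m

Leg 1 (N40°W, 300 m): east 300 sin 320° = -192.84, north 300 cos 320° = 229.81
Leg 2 (355°, 380 m): east 380 sin 355° = -33.12, north 380 cos 355° = 378.55
Net: -225.96 east, 608.37 north. Distance = √((-225.96)² + (608.37)²) = 648.974 m.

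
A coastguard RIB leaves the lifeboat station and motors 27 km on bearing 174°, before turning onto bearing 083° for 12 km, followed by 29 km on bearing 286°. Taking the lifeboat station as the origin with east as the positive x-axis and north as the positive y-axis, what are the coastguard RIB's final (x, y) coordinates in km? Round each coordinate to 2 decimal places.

(-13.14, -17.40)

Leg 1 (174°, 27 km): east 27 sin 174° = 2.82, north 27 cos 174° = -26.85
Leg 2 (083°, 12 km): east 12 sin 83° = 11.91, north 12 cos 83° = 1.46
Leg 3 (286°, 29 km): east 29 sin 286° = -27.88, north 29 cos 286° = 7.99
Summing: -13.14 km east, -17.40 km north → (-13.14, -17.40).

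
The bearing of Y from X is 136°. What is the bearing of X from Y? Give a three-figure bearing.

316°

Back-bearing = 136° + 180° = 316°.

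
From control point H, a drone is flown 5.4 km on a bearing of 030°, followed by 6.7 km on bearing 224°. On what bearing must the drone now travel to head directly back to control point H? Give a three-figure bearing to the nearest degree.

Leg 1 (030°, 5.4 km): east 5.4 sin 30° = 2.70, north 5.4 cos 30° = 4.68
Leg 2 (224°, 6.7 km): east 6.7 sin 224° = -4.65, north 6.7 cos 224° = -4.82
Net displacement: -1.95 east, -0.14 north. Direction back to start is (1.95, 0.14): bearing = atan2(1.95, 0.14) mod 360° = 85.81° ≈ 086°.

086°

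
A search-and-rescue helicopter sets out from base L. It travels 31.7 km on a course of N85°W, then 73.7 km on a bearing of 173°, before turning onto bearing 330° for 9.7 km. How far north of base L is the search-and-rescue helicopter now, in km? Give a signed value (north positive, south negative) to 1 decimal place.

-62.0 km

Leg 1 (N85°W, 31.7 km): east 31.7 sin 275° = -31.58, north 31.7 cos 275° = 2.76
Leg 2 (173°, 73.7 km): east 73.7 sin 173° = 8.98, north 73.7 cos 173° = -73.15
Leg 3 (330°, 9.7 km): east 9.7 sin 330° = -4.85, north 9.7 cos 330° = 8.40
Net north component: -61.99 km.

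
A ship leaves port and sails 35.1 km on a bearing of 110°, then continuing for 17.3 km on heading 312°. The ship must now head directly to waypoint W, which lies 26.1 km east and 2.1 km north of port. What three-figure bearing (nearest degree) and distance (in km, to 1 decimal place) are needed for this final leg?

Leg 1 (110°, 35.1 km): east 35.1 sin 110° = 32.98, north 35.1 cos 110° = -12.00
Leg 2 (312°, 17.3 km): east 17.3 sin 312° = -12.86, north 17.3 cos 312° = 11.58
Current position: (20.13, -0.43). Target: (26.1, 2.1). Remaining: Δeast = 5.97, Δnorth = 2.53.
Bearing = atan2(5.97, 2.53) mod 360° = 67.05°; distance = √((5.97)² + (2.53)²) = 6.486 km.

067°, 6.5 km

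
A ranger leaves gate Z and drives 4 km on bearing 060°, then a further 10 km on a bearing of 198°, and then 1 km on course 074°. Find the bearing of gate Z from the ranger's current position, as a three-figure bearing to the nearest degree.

Leg 1 (060°, 4 km): east 4 sin 60° = 3.46, north 4 cos 60° = 2.00
Leg 2 (198°, 10 km): east 10 sin 198° = -3.09, north 10 cos 198° = -9.51
Leg 3 (074°, 1 km): east 1 sin 74° = 0.96, north 1 cos 74° = 0.28
Net displacement: 1.34 east, -7.23 north. Direction back to start is (-1.34, 7.23): bearing = atan2(-1.34, 7.23) mod 360° = 349.54° ≈ 350°.

350°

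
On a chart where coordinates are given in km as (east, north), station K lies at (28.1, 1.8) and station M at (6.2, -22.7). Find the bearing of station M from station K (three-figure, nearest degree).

222°

Δeast = 6.2 − 28.1 = -21.90; Δnorth = -22.7 − 1.8 = -24.50.
Bearing = atan2(Δeast, Δnorth) mod 360° = 221.79° ≈ 222°.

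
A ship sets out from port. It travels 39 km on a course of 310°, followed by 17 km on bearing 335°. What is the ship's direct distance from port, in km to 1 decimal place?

Leg 1 (310°, 39 km): east 39 sin 310° = -29.88, north 39 cos 310° = 25.07
Leg 2 (335°, 17 km): east 17 sin 335° = -7.18, north 17 cos 335° = 15.41
Net: -37.06 east, 40.48 north. Distance = √((-37.06)² + (40.48)²) = 54.880 km.

54.9 km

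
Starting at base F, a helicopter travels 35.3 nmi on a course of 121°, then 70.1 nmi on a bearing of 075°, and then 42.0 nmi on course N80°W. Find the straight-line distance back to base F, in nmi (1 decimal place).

Leg 1 (121°, 35.3 nmi): east 35.3 sin 121° = 30.26, north 35.3 cos 121° = -18.18
Leg 2 (075°, 70.1 nmi): east 70.1 sin 75° = 67.71, north 70.1 cos 75° = 18.14
Leg 3 (N80°W, 42.0 nmi): east 42.0 sin 280° = -41.36, north 42.0 cos 280° = 7.29
Net: 56.61 east, 7.26 north. Distance = √((56.61)² + (7.26)²) = 57.071 nmi.

57.1 nmi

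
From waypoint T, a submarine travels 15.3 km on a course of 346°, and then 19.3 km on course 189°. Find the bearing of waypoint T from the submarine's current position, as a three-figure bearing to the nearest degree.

058°

Leg 1 (346°, 15.3 km): east 15.3 sin 346° = -3.70, north 15.3 cos 346° = 14.85
Leg 2 (189°, 19.3 km): east 19.3 sin 189° = -3.02, north 19.3 cos 189° = -19.06
Net displacement: -6.72 east, -4.22 north. Direction back to start is (6.72, 4.22): bearing = atan2(6.72, 4.22) mod 360° = 57.89° ≈ 058°.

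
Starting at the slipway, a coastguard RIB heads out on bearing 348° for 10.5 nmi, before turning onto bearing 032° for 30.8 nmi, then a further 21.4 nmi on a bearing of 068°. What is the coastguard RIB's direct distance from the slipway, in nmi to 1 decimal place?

55.9 nmi

Leg 1 (348°, 10.5 nmi): east 10.5 sin 348° = -2.18, north 10.5 cos 348° = 10.27
Leg 2 (032°, 30.8 nmi): east 30.8 sin 32° = 16.32, north 30.8 cos 32° = 26.12
Leg 3 (068°, 21.4 nmi): east 21.4 sin 68° = 19.84, north 21.4 cos 68° = 8.02
Net: 33.98 east, 44.41 north. Distance = √((33.98)² + (44.41)²) = 55.916 nmi.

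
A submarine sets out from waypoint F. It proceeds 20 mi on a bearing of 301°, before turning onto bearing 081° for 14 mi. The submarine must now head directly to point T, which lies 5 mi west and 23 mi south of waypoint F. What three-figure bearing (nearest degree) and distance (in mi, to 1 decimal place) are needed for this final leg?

Leg 1 (301°, 20 mi): east 20 sin 301° = -17.14, north 20 cos 301° = 10.30
Leg 2 (081°, 14 mi): east 14 sin 81° = 13.83, north 14 cos 81° = 2.19
Current position: (-3.32, 12.49). Target: (-5, -23). Remaining: Δeast = -1.68, Δnorth = -35.49.
Bearing = atan2(-1.68, -35.49) mod 360° = 182.72°; distance = √((-1.68)² + (-35.49)²) = 35.531 mi.

183°, 35.5 mi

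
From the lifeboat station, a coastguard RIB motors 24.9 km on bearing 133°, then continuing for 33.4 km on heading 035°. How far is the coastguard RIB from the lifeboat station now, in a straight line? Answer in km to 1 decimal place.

Leg 1 (133°, 24.9 km): east 24.9 sin 133° = 18.21, north 24.9 cos 133° = -16.98
Leg 2 (035°, 33.4 km): east 33.4 sin 35° = 19.16, north 33.4 cos 35° = 27.36
Net: 37.37 east, 10.38 north. Distance = √((37.37)² + (10.38)²) = 38.782 km.

38.8 km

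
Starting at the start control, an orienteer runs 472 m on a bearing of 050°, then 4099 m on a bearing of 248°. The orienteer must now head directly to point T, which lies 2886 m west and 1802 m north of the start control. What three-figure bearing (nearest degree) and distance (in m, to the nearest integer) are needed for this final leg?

010°, 3084 m

Leg 1 (050°, 472 m): east 472 sin 50° = 361.57, north 472 cos 50° = 303.40
Leg 2 (248°, 4099 m): east 4099 sin 248° = -3800.53, north 4099 cos 248° = -1535.51
Current position: (-3438.95, -1232.12). Target: (-2886, 1802). Remaining: Δeast = 552.95, Δnorth = 3034.12.
Bearing = atan2(552.95, 3034.12) mod 360° = 10.33°; distance = √((552.95)² + (3034.12)²) = 3084.092 m.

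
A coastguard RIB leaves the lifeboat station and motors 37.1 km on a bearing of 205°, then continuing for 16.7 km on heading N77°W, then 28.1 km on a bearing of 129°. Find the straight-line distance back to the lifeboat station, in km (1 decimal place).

Leg 1 (205°, 37.1 km): east 37.1 sin 205° = -15.68, north 37.1 cos 205° = -33.62
Leg 2 (N77°W, 16.7 km): east 16.7 sin 283° = -16.27, north 16.7 cos 283° = 3.76
Leg 3 (129°, 28.1 km): east 28.1 sin 129° = 21.84, north 28.1 cos 129° = -17.68
Net: -10.11 east, -47.55 north. Distance = √((-10.11)² + (-47.55)²) = 48.615 km.

48.6 km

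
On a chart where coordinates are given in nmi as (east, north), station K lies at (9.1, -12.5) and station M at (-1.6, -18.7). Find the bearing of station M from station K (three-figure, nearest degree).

240°

Δeast = -1.6 − 9.1 = -10.70; Δnorth = -18.7 − -12.5 = -6.20.
Bearing = atan2(Δeast, Δnorth) mod 360° = 239.91° ≈ 240°.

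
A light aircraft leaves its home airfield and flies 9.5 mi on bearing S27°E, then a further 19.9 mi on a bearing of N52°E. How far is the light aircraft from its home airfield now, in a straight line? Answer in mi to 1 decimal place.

20.3 mi

Leg 1 (S27°E, 9.5 mi): east 9.5 sin 153° = 4.31, north 9.5 cos 153° = -8.46
Leg 2 (N52°E, 19.9 mi): east 19.9 sin 52° = 15.68, north 19.9 cos 52° = 12.25
Net: 19.99 east, 3.79 north. Distance = √((19.99)² + (3.79)²) = 20.350 mi.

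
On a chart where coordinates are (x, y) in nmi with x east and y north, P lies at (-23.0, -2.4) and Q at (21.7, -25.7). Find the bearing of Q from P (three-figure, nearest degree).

Δeast = 21.7 − -23.0 = 44.70; Δnorth = -25.7 − -2.4 = -23.30.
Bearing = atan2(Δeast, Δnorth) mod 360° = 117.53° ≈ 118°.

118°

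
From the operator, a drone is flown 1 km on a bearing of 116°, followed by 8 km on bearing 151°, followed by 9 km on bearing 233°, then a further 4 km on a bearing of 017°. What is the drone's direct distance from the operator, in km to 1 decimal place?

Leg 1 (116°, 1 km): east 1 sin 116° = 0.90, north 1 cos 116° = -0.44
Leg 2 (151°, 8 km): east 8 sin 151° = 3.88, north 8 cos 151° = -7.00
Leg 3 (233°, 9 km): east 9 sin 233° = -7.19, north 9 cos 233° = -5.42
Leg 4 (017°, 4 km): east 4 sin 17° = 1.17, north 4 cos 17° = 3.83
Net: -1.24 east, -9.03 north. Distance = √((-1.24)² + (-9.03)²) = 9.111 km.

9.1 km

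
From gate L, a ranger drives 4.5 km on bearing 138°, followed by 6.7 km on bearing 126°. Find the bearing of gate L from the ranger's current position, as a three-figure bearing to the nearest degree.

Leg 1 (138°, 4.5 km): east 4.5 sin 138° = 3.01, north 4.5 cos 138° = -3.34
Leg 2 (126°, 6.7 km): east 6.7 sin 126° = 5.42, north 6.7 cos 126° = -3.94
Net displacement: 8.43 east, -7.28 north. Direction back to start is (-8.43, 7.28): bearing = atan2(-8.43, 7.28) mod 360° = 310.82° ≈ 311°.

311°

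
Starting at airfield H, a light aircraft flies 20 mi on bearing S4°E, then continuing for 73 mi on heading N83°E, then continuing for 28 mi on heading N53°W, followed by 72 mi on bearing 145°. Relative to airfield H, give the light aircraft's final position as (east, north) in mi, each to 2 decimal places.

(92.79, -53.18)

Leg 1 (S4°E, 20 mi): east 20 sin 176° = 1.40, north 20 cos 176° = -19.95
Leg 2 (N83°E, 73 mi): east 73 sin 83° = 72.46, north 73 cos 83° = 8.90
Leg 3 (N53°W, 28 mi): east 28 sin 307° = -22.36, north 28 cos 307° = 16.85
Leg 4 (145°, 72 mi): east 72 sin 145° = 41.30, north 72 cos 145° = -58.98
Summing: 92.79 mi east, -53.18 mi north → (92.79, -53.18).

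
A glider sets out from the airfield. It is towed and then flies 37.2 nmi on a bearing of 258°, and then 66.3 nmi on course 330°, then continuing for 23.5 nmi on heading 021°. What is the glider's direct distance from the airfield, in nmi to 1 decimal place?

Leg 1 (258°, 37.2 nmi): east 37.2 sin 258° = -36.39, north 37.2 cos 258° = -7.73
Leg 2 (330°, 66.3 nmi): east 66.3 sin 330° = -33.15, north 66.3 cos 330° = 57.42
Leg 3 (021°, 23.5 nmi): east 23.5 sin 21° = 8.42, north 23.5 cos 21° = 21.94
Net: -61.12 east, 71.62 north. Distance = √((-61.12)² + (71.62)²) = 94.153 nmi.

94.2 nmi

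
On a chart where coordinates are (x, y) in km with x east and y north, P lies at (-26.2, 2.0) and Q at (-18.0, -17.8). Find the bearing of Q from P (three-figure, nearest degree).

Δeast = -18.0 − -26.2 = 8.20; Δnorth = -17.8 − 2.0 = -19.80.
Bearing = atan2(Δeast, Δnorth) mod 360° = 157.50° ≈ 158°.

158°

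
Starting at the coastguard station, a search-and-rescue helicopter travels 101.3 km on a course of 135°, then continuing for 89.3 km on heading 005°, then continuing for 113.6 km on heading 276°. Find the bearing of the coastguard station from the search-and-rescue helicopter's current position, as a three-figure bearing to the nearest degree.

131°

Leg 1 (135°, 101.3 km): east 101.3 sin 135° = 71.63, north 101.3 cos 135° = -71.63
Leg 2 (005°, 89.3 km): east 89.3 sin 5° = 7.78, north 89.3 cos 5° = 88.96
Leg 3 (276°, 113.6 km): east 113.6 sin 276° = -112.98, north 113.6 cos 276° = 11.87
Net displacement: -33.56 east, 29.20 north. Direction back to start is (33.56, -29.20): bearing = atan2(33.56, -29.20) mod 360° = 131.03° ≈ 131°.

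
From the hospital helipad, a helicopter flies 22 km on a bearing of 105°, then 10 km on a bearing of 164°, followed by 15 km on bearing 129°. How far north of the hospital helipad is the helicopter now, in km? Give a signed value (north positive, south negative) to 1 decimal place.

-24.7 km

Leg 1 (105°, 22 km): east 22 sin 105° = 21.25, north 22 cos 105° = -5.69
Leg 2 (164°, 10 km): east 10 sin 164° = 2.76, north 10 cos 164° = -9.61
Leg 3 (129°, 15 km): east 15 sin 129° = 11.66, north 15 cos 129° = -9.44
Net north component: -24.75 km.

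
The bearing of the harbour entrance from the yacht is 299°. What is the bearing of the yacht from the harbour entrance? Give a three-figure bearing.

119°

Back-bearing = 299° − 180° = 119°.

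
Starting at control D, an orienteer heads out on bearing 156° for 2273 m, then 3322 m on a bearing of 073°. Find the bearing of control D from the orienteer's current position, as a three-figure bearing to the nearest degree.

285°

Leg 1 (156°, 2273 m): east 2273 sin 156° = 924.51, north 2273 cos 156° = -2076.49
Leg 2 (073°, 3322 m): east 3322 sin 73° = 3176.84, north 3322 cos 73° = 971.26
Net displacement: 4101.36 east, -1105.23 north. Direction back to start is (-4101.36, 1105.23): bearing = atan2(-4101.36, 1105.23) mod 360° = 285.08° ≈ 285°.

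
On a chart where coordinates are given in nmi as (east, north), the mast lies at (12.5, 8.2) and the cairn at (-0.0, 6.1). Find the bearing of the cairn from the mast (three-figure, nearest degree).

260°

Δeast = -0.0 − 12.5 = -12.50; Δnorth = 6.1 − 8.2 = -2.10.
Bearing = atan2(Δeast, Δnorth) mod 360° = 260.46° ≈ 260°.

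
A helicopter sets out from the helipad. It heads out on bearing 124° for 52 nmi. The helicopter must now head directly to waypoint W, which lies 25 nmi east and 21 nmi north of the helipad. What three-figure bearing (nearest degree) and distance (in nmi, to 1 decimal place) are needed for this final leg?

340°, 53.3 nmi

Leg 1 (124°, 52 nmi): east 52 sin 124° = 43.11, north 52 cos 124° = -29.08
Current position: (43.11, -29.08). Target: (25, 21). Remaining: Δeast = -18.11, Δnorth = 50.08.
Bearing = atan2(-18.11, 50.08) mod 360° = 340.12°; distance = √((-18.11)² + (50.08)²) = 53.252 nmi.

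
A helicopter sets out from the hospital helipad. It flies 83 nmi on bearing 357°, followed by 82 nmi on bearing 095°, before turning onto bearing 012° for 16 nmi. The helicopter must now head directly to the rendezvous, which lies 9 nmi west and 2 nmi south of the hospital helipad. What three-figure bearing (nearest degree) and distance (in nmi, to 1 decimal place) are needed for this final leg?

224°, 129.5 nmi

Leg 1 (357°, 83 nmi): east 83 sin 357° = -4.34, north 83 cos 357° = 82.89
Leg 2 (095°, 82 nmi): east 82 sin 95° = 81.69, north 82 cos 95° = -7.15
Leg 3 (012°, 16 nmi): east 16 sin 12° = 3.33, north 16 cos 12° = 15.65
Current position: (80.67, 91.39). Target: (-9, -2). Remaining: Δeast = -89.67, Δnorth = -93.39.
Bearing = atan2(-89.67, -93.39) mod 360° = 223.84°; distance = √((-89.67)² + (-93.39)²) = 129.470 nmi.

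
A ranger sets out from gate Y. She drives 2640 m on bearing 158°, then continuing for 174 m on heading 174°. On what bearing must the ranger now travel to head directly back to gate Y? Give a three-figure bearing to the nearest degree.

339°

Leg 1 (158°, 2640 m): east 2640 sin 158° = 988.96, north 2640 cos 158° = -2447.77
Leg 2 (174°, 174 m): east 174 sin 174° = 18.19, north 174 cos 174° = -173.05
Net displacement: 1007.15 east, -2620.81 north. Direction back to start is (-1007.15, 2620.81): bearing = atan2(-1007.15, 2620.81) mod 360° = 338.98° ≈ 339°.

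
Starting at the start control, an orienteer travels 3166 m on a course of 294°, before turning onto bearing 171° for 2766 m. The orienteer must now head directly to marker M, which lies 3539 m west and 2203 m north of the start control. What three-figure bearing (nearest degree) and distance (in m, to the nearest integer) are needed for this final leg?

Leg 1 (294°, 3166 m): east 3166 sin 294° = -2892.28, north 3166 cos 294° = 1287.73
Leg 2 (171°, 2766 m): east 2766 sin 171° = 432.70, north 2766 cos 171° = -2731.95
Current position: (-2459.59, -1444.22). Target: (-3539, 2203). Remaining: Δeast = -1079.41, Δnorth = 3647.22.
Bearing = atan2(-1079.41, 3647.22) mod 360° = 343.51°; distance = √((-1079.41)² + (3647.22)²) = 3803.594 m.

344°, 3804 m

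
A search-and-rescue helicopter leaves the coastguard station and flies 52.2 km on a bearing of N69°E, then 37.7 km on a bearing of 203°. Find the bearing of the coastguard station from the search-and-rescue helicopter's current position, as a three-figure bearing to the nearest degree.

295°

Leg 1 (N69°E, 52.2 km): east 52.2 sin 69° = 48.73, north 52.2 cos 69° = 18.71
Leg 2 (203°, 37.7 km): east 37.7 sin 203° = -14.73, north 37.7 cos 203° = -34.70
Net displacement: 34.00 east, -16.00 north. Direction back to start is (-34.00, 16.00): bearing = atan2(-34.00, 16.00) mod 360° = 295.19° ≈ 295°.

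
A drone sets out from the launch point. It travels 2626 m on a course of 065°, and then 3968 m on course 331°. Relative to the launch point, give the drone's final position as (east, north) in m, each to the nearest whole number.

Leg 1 (065°, 2626 m): east 2626 sin 65° = 2379.96, north 2626 cos 65° = 1109.80
Leg 2 (331°, 3968 m): east 3968 sin 331° = -1923.72, north 3968 cos 331° = 3470.49
Summing: 456.24 m east, 4580.29 m north → (456, 4580).

(456, 4580)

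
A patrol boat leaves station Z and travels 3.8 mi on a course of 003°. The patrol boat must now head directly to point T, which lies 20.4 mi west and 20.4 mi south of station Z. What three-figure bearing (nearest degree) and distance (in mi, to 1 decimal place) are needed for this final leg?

220°, 31.8 mi

Leg 1 (003°, 3.8 mi): east 3.8 sin 3° = 0.20, north 3.8 cos 3° = 3.79
Current position: (0.20, 3.79). Target: (-20.4, -20.4). Remaining: Δeast = -20.60, Δnorth = -24.19.
Bearing = atan2(-20.60, -24.19) mod 360° = 220.41°; distance = √((-20.60)² + (-24.19)²) = 31.776 mi.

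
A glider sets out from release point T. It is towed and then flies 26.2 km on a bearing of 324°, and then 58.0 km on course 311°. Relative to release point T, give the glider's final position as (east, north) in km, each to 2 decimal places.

Leg 1 (324°, 26.2 km): east 26.2 sin 324° = -15.40, north 26.2 cos 324° = 21.20
Leg 2 (311°, 58.0 km): east 58.0 sin 311° = -43.77, north 58.0 cos 311° = 38.05
Summing: -59.17 km east, 59.25 km north → (-59.17, 59.25).

(-59.17, 59.25)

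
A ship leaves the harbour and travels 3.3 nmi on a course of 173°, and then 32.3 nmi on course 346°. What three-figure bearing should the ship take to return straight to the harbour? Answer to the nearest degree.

Leg 1 (173°, 3.3 nmi): east 3.3 sin 173° = 0.40, north 3.3 cos 173° = -3.28
Leg 2 (346°, 32.3 nmi): east 32.3 sin 346° = -7.81, north 32.3 cos 346° = 31.34
Net displacement: -7.41 east, 28.07 north. Direction back to start is (7.41, -28.07): bearing = atan2(7.41, -28.07) mod 360° = 165.21° ≈ 165°.

165°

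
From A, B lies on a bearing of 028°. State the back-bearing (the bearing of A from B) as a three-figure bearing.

Back-bearing = 028° + 180° = 208°.

208°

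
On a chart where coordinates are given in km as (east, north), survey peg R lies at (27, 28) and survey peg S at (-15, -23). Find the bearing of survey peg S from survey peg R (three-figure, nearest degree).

Δeast = -15 − 27 = -42.00; Δnorth = -23 − 28 = -51.00.
Bearing = atan2(Δeast, Δnorth) mod 360° = 219.47° ≈ 219°.

219°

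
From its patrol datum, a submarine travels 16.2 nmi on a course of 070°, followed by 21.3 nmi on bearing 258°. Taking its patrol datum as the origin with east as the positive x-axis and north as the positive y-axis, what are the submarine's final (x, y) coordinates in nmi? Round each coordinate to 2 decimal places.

(-5.61, 1.11)

Leg 1 (070°, 16.2 nmi): east 16.2 sin 70° = 15.22, north 16.2 cos 70° = 5.54
Leg 2 (258°, 21.3 nmi): east 21.3 sin 258° = -20.83, north 21.3 cos 258° = -4.43
Summing: -5.61 nmi east, 1.11 nmi north → (-5.61, 1.11).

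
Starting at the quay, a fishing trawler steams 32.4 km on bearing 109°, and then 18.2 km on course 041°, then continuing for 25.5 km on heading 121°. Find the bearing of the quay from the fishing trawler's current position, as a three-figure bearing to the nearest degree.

279°

Leg 1 (109°, 32.4 km): east 32.4 sin 109° = 30.63, north 32.4 cos 109° = -10.55
Leg 2 (041°, 18.2 km): east 18.2 sin 41° = 11.94, north 18.2 cos 41° = 13.74
Leg 3 (121°, 25.5 km): east 25.5 sin 121° = 21.86, north 25.5 cos 121° = -13.13
Net displacement: 64.43 east, -9.95 north. Direction back to start is (-64.43, 9.95): bearing = atan2(-64.43, 9.95) mod 360° = 278.78° ≈ 279°.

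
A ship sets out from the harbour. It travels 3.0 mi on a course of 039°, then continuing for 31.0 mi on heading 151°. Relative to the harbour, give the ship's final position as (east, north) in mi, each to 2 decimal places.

(16.92, -24.78)

Leg 1 (039°, 3.0 mi): east 3.0 sin 39° = 1.89, north 3.0 cos 39° = 2.33
Leg 2 (151°, 31.0 mi): east 31.0 sin 151° = 15.03, north 31.0 cos 151° = -27.11
Summing: 16.92 mi east, -24.78 mi north → (16.92, -24.78).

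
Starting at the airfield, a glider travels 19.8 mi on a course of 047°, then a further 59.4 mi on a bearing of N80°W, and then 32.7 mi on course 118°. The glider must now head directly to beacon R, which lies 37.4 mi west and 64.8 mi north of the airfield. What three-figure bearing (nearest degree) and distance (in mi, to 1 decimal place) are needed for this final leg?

Leg 1 (047°, 19.8 mi): east 19.8 sin 47° = 14.48, north 19.8 cos 47° = 13.50
Leg 2 (N80°W, 59.4 mi): east 59.4 sin 280° = -58.50, north 59.4 cos 280° = 10.31
Leg 3 (118°, 32.7 mi): east 32.7 sin 118° = 28.87, north 32.7 cos 118° = -15.35
Current position: (-15.14, 8.47). Target: (-37.4, 64.8). Remaining: Δeast = -22.26, Δnorth = 56.33.
Bearing = atan2(-22.26, 56.33) mod 360° = 338.44°; distance = √((-22.26)² + (56.33)²) = 60.570 mi.

338°, 60.6 mi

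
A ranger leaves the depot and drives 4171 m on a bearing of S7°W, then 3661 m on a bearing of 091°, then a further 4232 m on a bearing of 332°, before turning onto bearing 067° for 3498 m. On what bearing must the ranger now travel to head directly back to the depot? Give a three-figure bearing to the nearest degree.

Leg 1 (S7°W, 4171 m): east 4171 sin 187° = -508.32, north 4171 cos 187° = -4139.91
Leg 2 (091°, 3661 m): east 3661 sin 91° = 3660.44, north 3661 cos 91° = -63.89
Leg 3 (332°, 4232 m): east 4232 sin 332° = -1986.80, north 4232 cos 332° = 3736.63
Leg 4 (067°, 3498 m): east 3498 sin 67° = 3219.93, north 3498 cos 67° = 1366.78
Net displacement: 4385.25 east, 899.61 north. Direction back to start is (-4385.25, -899.61): bearing = atan2(-4385.25, -899.61) mod 360° = 258.41° ≈ 258°.

258°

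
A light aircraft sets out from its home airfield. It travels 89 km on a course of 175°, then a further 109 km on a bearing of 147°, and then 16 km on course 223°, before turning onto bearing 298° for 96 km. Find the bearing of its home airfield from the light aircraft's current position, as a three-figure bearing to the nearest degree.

Leg 1 (175°, 89 km): east 89 sin 175° = 7.76, north 89 cos 175° = -88.66
Leg 2 (147°, 109 km): east 109 sin 147° = 59.37, north 109 cos 147° = -91.42
Leg 3 (223°, 16 km): east 16 sin 223° = -10.91, north 16 cos 223° = -11.70
Leg 4 (298°, 96 km): east 96 sin 298° = -84.76, north 96 cos 298° = 45.07
Net displacement: -28.55 east, -146.71 north. Direction back to start is (28.55, 146.71): bearing = atan2(28.55, 146.71) mod 360° = 11.01° ≈ 011°.

011°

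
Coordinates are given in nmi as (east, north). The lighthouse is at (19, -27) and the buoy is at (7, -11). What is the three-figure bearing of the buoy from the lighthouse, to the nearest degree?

Δeast = 7 − 19 = -12.00; Δnorth = -11 − -27 = 16.00.
Bearing = atan2(Δeast, Δnorth) mod 360° = 323.13° ≈ 323°.

323°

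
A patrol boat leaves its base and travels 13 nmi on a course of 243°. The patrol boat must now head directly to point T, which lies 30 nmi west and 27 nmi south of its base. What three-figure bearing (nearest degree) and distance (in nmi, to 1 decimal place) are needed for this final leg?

221°, 28.0 nmi

Leg 1 (243°, 13 nmi): east 13 sin 243° = -11.58, north 13 cos 243° = -5.90
Current position: (-11.58, -5.90). Target: (-30, -27). Remaining: Δeast = -18.42, Δnorth = -21.10.
Bearing = atan2(-18.42, -21.10) mod 360° = 221.12°; distance = √((-18.42)² + (-21.10)²) = 28.006 nmi.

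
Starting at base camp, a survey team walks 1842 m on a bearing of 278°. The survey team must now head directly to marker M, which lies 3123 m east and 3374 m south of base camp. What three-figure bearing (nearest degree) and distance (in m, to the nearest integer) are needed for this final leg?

126°, 6136 m

Leg 1 (278°, 1842 m): east 1842 sin 278° = -1824.07, north 1842 cos 278° = 256.36
Current position: (-1824.07, 256.36). Target: (3123, -3374). Remaining: Δeast = 4947.07, Δnorth = -3630.36.
Bearing = atan2(4947.07, -3630.36) mod 360° = 126.27°; distance = √((4947.07)² + (-3630.36)²) = 6136.206 m.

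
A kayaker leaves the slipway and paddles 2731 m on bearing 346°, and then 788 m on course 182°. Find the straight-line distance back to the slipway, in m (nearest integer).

1985 m

Leg 1 (346°, 2731 m): east 2731 sin 346° = -660.69, north 2731 cos 346° = 2649.88
Leg 2 (182°, 788 m): east 788 sin 182° = -27.50, north 788 cos 182° = -787.52
Net: -688.19 east, 1862.36 north. Distance = √((-688.19)² + (1862.36)²) = 1985.442 m.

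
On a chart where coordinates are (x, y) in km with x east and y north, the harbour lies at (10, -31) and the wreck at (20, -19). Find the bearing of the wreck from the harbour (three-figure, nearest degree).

Δeast = 20 − 10 = 10.00; Δnorth = -19 − -31 = 12.00.
Bearing = atan2(Δeast, Δnorth) mod 360° = 39.81° ≈ 040°.

040°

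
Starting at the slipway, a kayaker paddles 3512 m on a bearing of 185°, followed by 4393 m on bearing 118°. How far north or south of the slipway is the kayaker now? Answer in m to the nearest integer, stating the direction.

5561 m south

Leg 1 (185°, 3512 m): east 3512 sin 185° = -306.09, north 3512 cos 185° = -3498.64
Leg 2 (118°, 4393 m): east 4393 sin 118° = 3878.79, north 4393 cos 118° = -2062.39
Net north component: -5561.02 m.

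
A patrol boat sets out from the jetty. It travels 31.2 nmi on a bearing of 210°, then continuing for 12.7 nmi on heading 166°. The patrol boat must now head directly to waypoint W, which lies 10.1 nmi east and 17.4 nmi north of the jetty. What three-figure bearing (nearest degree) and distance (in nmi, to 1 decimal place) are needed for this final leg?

Leg 1 (210°, 31.2 nmi): east 31.2 sin 210° = -15.60, north 31.2 cos 210° = -27.02
Leg 2 (166°, 12.7 nmi): east 12.7 sin 166° = 3.07, north 12.7 cos 166° = -12.32
Current position: (-12.53, -39.34). Target: (10.1, 17.4). Remaining: Δeast = 22.63, Δnorth = 56.74.
Bearing = atan2(22.63, 56.74) mod 360° = 21.74°; distance = √((22.63)² + (56.74)²) = 61.088 nmi.

022°, 61.1 nmi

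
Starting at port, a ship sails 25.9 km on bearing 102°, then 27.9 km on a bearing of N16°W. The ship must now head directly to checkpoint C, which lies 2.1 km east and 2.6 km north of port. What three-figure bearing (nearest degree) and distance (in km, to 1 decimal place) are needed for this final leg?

Leg 1 (102°, 25.9 km): east 25.9 sin 102° = 25.33, north 25.9 cos 102° = -5.38
Leg 2 (N16°W, 27.9 km): east 27.9 sin 344° = -7.69, north 27.9 cos 344° = 26.82
Current position: (17.64, 21.43). Target: (2.1, 2.6). Remaining: Δeast = -15.54, Δnorth = -18.83.
Bearing = atan2(-15.54, -18.83) mod 360° = 219.53°; distance = √((-15.54)² + (-18.83)²) = 24.420 km.

220°, 24.4 km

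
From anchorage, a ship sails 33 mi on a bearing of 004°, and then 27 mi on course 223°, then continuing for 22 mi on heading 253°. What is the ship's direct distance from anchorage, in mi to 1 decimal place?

37.8 mi

Leg 1 (004°, 33 mi): east 33 sin 4° = 2.30, north 33 cos 4° = 32.92
Leg 2 (223°, 27 mi): east 27 sin 223° = -18.41, north 27 cos 223° = -19.75
Leg 3 (253°, 22 mi): east 22 sin 253° = -21.04, north 22 cos 253° = -6.43
Net: -37.15 east, 6.74 north. Distance = √((-37.15)² + (6.74)²) = 37.757 mi.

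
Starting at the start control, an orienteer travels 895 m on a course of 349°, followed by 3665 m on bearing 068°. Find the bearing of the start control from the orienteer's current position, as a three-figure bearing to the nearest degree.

Leg 1 (349°, 895 m): east 895 sin 349° = -170.77, north 895 cos 349° = 878.56
Leg 2 (068°, 3665 m): east 3665 sin 68° = 3398.13, north 3665 cos 68° = 1372.93
Net displacement: 3227.35 east, 2251.49 north. Direction back to start is (-3227.35, -2251.49): bearing = atan2(-3227.35, -2251.49) mod 360° = 235.10° ≈ 235°.

235°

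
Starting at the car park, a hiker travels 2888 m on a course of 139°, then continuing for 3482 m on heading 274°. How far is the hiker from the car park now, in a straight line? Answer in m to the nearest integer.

Leg 1 (139°, 2888 m): east 2888 sin 139° = 1894.70, north 2888 cos 139° = -2179.60
Leg 2 (274°, 3482 m): east 3482 sin 274° = -3473.52, north 3482 cos 274° = 242.89
Net: -1578.82 east, -1936.71 north. Distance = √((-1578.82)² + (-1936.71)²) = 2498.702 m.

2499 m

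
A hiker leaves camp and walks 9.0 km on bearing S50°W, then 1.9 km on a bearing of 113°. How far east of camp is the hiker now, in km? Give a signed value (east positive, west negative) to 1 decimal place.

-5.1 km

Leg 1 (S50°W, 9.0 km): east 9.0 sin 230° = -6.89, north 9.0 cos 230° = -5.79
Leg 2 (113°, 1.9 km): east 1.9 sin 113° = 1.75, north 1.9 cos 113° = -0.74
Net east component: -5.15 km.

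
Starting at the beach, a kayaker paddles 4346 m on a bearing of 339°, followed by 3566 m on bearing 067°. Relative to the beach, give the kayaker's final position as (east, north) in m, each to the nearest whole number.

(1725, 5451)

Leg 1 (339°, 4346 m): east 4346 sin 339° = -1557.47, north 4346 cos 339° = 4057.34
Leg 2 (067°, 3566 m): east 3566 sin 67° = 3282.52, north 3566 cos 67° = 1393.35
Summing: 1725.05 m east, 5450.69 m north → (1725, 5451).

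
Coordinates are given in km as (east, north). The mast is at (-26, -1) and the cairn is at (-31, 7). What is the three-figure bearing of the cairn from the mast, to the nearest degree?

328°

Δeast = -31 − -26 = -5.00; Δnorth = 7 − -1 = 8.00.
Bearing = atan2(Δeast, Δnorth) mod 360° = 327.99° ≈ 328°.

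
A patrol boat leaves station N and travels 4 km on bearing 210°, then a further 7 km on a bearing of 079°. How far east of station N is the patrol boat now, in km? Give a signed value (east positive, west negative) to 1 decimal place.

Leg 1 (210°, 4 km): east 4 sin 210° = -2.00, north 4 cos 210° = -3.46
Leg 2 (079°, 7 km): east 7 sin 79° = 6.87, north 7 cos 79° = 1.34
Net east component: 4.87 km.

4.9 km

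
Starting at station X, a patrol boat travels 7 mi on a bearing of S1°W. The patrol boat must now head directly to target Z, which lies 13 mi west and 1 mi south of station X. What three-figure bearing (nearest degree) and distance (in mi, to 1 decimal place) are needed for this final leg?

Leg 1 (S1°W, 7 mi): east 7 sin 181° = -0.12, north 7 cos 181° = -7.00
Current position: (-0.12, -7.00). Target: (-13, -1). Remaining: Δeast = -12.88, Δnorth = 6.00.
Bearing = atan2(-12.88, 6.00) mod 360° = 294.98°; distance = √((-12.88)² + (6.00)²) = 14.207 mi.

295°, 14.2 mi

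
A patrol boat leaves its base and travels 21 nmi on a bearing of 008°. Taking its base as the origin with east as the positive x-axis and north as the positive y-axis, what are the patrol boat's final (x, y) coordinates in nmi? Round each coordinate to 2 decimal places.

Leg 1 (008°, 21 nmi): east 21 sin 8° = 2.92, north 21 cos 8° = 20.80
Summing: 2.92 nmi east, 20.80 nmi north → (2.92, 20.80).

(2.92, 20.80)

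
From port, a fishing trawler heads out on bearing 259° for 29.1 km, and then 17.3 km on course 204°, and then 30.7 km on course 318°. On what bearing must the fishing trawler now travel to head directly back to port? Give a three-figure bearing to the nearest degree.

091°

Leg 1 (259°, 29.1 km): east 29.1 sin 259° = -28.57, north 29.1 cos 259° = -5.55
Leg 2 (204°, 17.3 km): east 17.3 sin 204° = -7.04, north 17.3 cos 204° = -15.80
Leg 3 (318°, 30.7 km): east 30.7 sin 318° = -20.54, north 30.7 cos 318° = 22.81
Net displacement: -56.14 east, 1.46 north. Direction back to start is (56.14, -1.46): bearing = atan2(56.14, -1.46) mod 360° = 91.49° ≈ 091°.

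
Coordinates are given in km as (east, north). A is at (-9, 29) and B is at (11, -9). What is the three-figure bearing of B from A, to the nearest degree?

152°

Δeast = 11 − -9 = 20.00; Δnorth = -9 − 29 = -38.00.
Bearing = atan2(Δeast, Δnorth) mod 360° = 152.24° ≈ 152°.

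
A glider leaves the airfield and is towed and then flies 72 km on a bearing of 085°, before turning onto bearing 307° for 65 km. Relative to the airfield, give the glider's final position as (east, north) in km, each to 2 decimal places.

Leg 1 (085°, 72 km): east 72 sin 85° = 71.73, north 72 cos 85° = 6.28
Leg 2 (307°, 65 km): east 65 sin 307° = -51.91, north 65 cos 307° = 39.12
Summing: 19.81 km east, 45.39 km north → (19.81, 45.39).

(19.81, 45.39)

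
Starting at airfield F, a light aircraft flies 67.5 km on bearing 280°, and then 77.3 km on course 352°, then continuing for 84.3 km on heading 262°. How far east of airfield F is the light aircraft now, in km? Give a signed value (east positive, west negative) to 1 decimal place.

Leg 1 (280°, 67.5 km): east 67.5 sin 280° = -66.47, north 67.5 cos 280° = 11.72
Leg 2 (352°, 77.3 km): east 77.3 sin 352° = -10.76, north 77.3 cos 352° = 76.55
Leg 3 (262°, 84.3 km): east 84.3 sin 262° = -83.48, north 84.3 cos 262° = -11.73
Net east component: -160.71 km.

-160.7 km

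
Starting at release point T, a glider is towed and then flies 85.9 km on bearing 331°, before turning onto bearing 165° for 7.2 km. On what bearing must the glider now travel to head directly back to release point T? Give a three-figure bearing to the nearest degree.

Leg 1 (331°, 85.9 km): east 85.9 sin 331° = -41.65, north 85.9 cos 331° = 75.13
Leg 2 (165°, 7.2 km): east 7.2 sin 165° = 1.86, north 7.2 cos 165° = -6.95
Net displacement: -39.78 east, 68.18 north. Direction back to start is (39.78, -68.18): bearing = atan2(39.78, -68.18) mod 360° = 149.74° ≈ 150°.

150°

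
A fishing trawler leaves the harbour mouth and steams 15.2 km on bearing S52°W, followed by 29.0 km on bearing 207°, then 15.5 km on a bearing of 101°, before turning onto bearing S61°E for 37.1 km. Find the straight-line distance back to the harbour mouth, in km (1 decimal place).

Leg 1 (S52°W, 15.2 km): east 15.2 sin 232° = -11.98, north 15.2 cos 232° = -9.36
Leg 2 (207°, 29.0 km): east 29.0 sin 207° = -13.17, north 29.0 cos 207° = -25.84
Leg 3 (101°, 15.5 km): east 15.5 sin 101° = 15.22, north 15.5 cos 101° = -2.96
Leg 4 (S61°E, 37.1 km): east 37.1 sin 119° = 32.45, north 37.1 cos 119° = -17.99
Net: 22.52 east, -56.14 north. Distance = √((22.52)² + (-56.14)²) = 60.490 km.

60.5 km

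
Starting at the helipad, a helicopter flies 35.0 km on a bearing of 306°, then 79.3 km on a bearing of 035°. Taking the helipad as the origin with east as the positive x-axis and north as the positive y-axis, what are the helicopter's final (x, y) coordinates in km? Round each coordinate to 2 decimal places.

(17.17, 85.53)

Leg 1 (306°, 35.0 km): east 35.0 sin 306° = -28.32, north 35.0 cos 306° = 20.57
Leg 2 (035°, 79.3 km): east 79.3 sin 35° = 45.48, north 79.3 cos 35° = 64.96
Summing: 17.17 km east, 85.53 km north → (17.17, 85.53).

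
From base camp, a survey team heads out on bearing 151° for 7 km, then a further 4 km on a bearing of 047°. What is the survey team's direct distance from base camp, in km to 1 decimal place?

Leg 1 (151°, 7 km): east 7 sin 151° = 3.39, north 7 cos 151° = -6.12
Leg 2 (047°, 4 km): east 4 sin 47° = 2.93, north 4 cos 47° = 2.73
Net: 6.32 east, -3.39 north. Distance = √((6.32)² + (-3.39)²) = 7.173 km.

7.2 km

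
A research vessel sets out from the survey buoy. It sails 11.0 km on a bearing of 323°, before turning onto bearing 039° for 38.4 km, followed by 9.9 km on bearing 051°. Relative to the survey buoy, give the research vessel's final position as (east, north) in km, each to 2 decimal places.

(25.24, 44.86)

Leg 1 (323°, 11.0 km): east 11.0 sin 323° = -6.62, north 11.0 cos 323° = 8.78
Leg 2 (039°, 38.4 km): east 38.4 sin 39° = 24.17, north 38.4 cos 39° = 29.84
Leg 3 (051°, 9.9 km): east 9.9 sin 51° = 7.69, north 9.9 cos 51° = 6.23
Summing: 25.24 km east, 44.86 km north → (25.24, 44.86).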